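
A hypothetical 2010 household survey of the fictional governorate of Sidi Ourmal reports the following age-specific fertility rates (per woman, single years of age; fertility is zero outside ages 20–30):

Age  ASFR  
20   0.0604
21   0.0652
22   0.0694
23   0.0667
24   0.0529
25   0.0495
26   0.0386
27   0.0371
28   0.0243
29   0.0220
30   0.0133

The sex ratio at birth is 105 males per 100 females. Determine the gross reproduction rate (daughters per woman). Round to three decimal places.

Proportion female at birth = 100 / (100 + 105) = 0.48780.
Sum of ASFRs = 0.0604 + 0.0652 + 0.0694 + 0.0667 + 0.0529 + 0.0495 + 0.0386 + 0.0371 + 0.0243 + 0.0220 + 0.0133 = 0.4994
TFR = 0.4994
GRR = 0.48780 × 0.4994 = 0.24361

0.244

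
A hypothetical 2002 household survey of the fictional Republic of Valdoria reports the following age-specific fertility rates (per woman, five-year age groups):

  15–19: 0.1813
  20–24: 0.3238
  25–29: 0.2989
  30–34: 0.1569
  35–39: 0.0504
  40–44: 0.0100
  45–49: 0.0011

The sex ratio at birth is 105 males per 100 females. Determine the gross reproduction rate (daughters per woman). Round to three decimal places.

Proportion female at birth = 100 / (100 + 105) = 0.48780.
Sum of ASFRs = 0.1813 + 0.3238 + 0.2989 + 0.1569 + 0.0504 + 0.0100 + 0.0011 = 1.0224
TFR = 5 × 1.0224 = 5.112
GRR = 0.48780 × 5.112 = 2.49363

2.494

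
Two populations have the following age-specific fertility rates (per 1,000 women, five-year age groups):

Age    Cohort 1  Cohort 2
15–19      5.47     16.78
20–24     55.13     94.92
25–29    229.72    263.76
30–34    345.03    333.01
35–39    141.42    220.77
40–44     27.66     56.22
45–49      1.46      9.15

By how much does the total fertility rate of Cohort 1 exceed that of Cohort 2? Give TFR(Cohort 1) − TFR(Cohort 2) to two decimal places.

-0.94

Cohort 1:
  Sum of ASFRs = 5.47 + 55.13 + 229.72 + 345.03 + 141.42 + 27.66 + 1.46 = 805.89
  TFR = 5 × 805.89 / 1000 = 4.02945
Cohort 2:
  Sum of ASFRs = 16.78 + 94.92 + 263.76 + 333.01 + 220.77 + 56.22 + 9.15 = 994.61
  TFR = 5 × 994.61 / 1000 = 4.97305
Difference = 4.02945 − 4.97305 = -0.9436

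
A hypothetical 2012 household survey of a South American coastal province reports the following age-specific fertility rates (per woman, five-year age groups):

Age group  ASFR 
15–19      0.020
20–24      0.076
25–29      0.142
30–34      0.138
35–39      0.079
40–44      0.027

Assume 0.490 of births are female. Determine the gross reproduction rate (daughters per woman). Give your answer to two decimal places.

1.18

Proportion female at birth = 0.490.
Sum of ASFRs = 0.020 + 0.076 + 0.142 + 0.138 + 0.079 + 0.027 = 0.482
TFR = 5 × 0.482 = 2.41
GRR = 0.490 × 2.41 = 1.18090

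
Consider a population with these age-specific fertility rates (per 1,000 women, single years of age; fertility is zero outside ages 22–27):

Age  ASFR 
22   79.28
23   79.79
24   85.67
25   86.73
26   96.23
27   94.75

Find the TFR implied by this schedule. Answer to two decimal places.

0.52

Sum of ASFRs = 79.28 + 79.79 + 85.67 + 86.73 + 96.23 + 94.75 = 522.45
TFR = 522.45 / 1000 = 0.52245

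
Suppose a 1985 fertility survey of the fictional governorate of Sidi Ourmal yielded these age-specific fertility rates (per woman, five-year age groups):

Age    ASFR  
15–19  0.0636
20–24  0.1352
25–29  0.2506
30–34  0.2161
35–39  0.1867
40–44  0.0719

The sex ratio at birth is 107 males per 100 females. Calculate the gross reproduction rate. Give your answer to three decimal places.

Proportion female at birth = 100 / (100 + 107) = 0.48309.
Sum of ASFRs = 0.0636 + 0.1352 + 0.2506 + 0.2161 + 0.1867 + 0.0719 = 0.9241
TFR = 5 × 0.9241 = 4.6205
GRR = 0.48309 × 4.6205 = 2.23212

2.232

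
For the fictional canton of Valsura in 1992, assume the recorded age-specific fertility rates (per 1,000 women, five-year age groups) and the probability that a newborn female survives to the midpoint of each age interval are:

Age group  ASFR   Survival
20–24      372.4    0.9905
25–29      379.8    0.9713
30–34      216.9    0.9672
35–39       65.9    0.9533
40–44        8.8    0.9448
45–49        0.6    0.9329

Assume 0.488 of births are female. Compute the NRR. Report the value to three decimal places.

2.487

Proportion female at birth = 0.488.
Per-age-group product (5 × ASFR × survival probability):
  20–24: 5 × 372.4/1000 × 0.9905 = 1.84431
  25–29: 5 × 379.8/1000 × 0.9713 = 1.84450
  30–34: 5 × 216.9/1000 × 0.9672 = 1.04893
  35–39: 5 × 65.9/1000 × 0.9533 = 0.31411
  40–44: 5 × 8.8/1000 × 0.9448 = 0.04157
  45–49: 5 × 0.6/1000 × 0.9329 = 0.00280
Sum = 5.09622
NRR = 0.488 × 5.09622 = 2.48696
An NRR exceeding 1 indicates intrinsic growth under these rates.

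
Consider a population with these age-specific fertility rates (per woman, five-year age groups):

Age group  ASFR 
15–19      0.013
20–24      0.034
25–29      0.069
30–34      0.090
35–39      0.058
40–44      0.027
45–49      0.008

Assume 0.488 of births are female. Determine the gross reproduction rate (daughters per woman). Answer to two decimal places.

0.73

Proportion female at birth = 0.488.
Sum of ASFRs = 0.013 + 0.034 + 0.069 + 0.090 + 0.058 + 0.027 + 0.008 = 0.299
TFR = 5 × 0.299 = 1.495
GRR = 0.488 × 1.495 = 0.72956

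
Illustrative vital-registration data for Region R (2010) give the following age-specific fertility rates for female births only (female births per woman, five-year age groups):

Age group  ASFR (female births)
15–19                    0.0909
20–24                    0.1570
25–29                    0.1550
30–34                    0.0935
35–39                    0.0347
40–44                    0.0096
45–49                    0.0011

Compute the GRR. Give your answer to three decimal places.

2.709

Sum of female ASFRs = 0.0909 + 0.1570 + 0.1550 + 0.0935 + 0.0347 + 0.0096 + 0.0011 = 0.5418
GRR = 5 × 0.5418 = 2.709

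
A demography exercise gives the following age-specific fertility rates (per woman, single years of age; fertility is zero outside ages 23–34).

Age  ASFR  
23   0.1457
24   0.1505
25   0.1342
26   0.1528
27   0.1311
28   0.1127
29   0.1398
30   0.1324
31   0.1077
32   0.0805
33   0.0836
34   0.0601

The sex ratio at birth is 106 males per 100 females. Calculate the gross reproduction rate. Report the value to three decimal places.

Proportion female at birth = 100 / (100 + 106) = 0.48544.
Sum of ASFRs = 0.1457 + 0.1505 + 0.1342 + 0.1528 + 0.1311 + 0.1127 + 0.1398 + 0.1324 + 0.1077 + 0.0805 + 0.0836 + 0.0601 = 1.4311
TFR = 1.4311
GRR = 0.48544 × 1.4311 = 0.69471

0.695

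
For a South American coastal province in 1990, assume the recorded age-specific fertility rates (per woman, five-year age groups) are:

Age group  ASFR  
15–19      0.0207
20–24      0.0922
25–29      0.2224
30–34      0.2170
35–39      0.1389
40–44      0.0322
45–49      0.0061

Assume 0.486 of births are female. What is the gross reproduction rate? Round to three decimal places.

1.773

Proportion female at birth = 0.486.
Sum of ASFRs = 0.0207 + 0.0922 + 0.2224 + 0.2170 + 0.1389 + 0.0322 + 0.0061 = 0.7295
TFR = 5 × 0.7295 = 3.6475
GRR = 0.486 × 3.6475 = 1.77269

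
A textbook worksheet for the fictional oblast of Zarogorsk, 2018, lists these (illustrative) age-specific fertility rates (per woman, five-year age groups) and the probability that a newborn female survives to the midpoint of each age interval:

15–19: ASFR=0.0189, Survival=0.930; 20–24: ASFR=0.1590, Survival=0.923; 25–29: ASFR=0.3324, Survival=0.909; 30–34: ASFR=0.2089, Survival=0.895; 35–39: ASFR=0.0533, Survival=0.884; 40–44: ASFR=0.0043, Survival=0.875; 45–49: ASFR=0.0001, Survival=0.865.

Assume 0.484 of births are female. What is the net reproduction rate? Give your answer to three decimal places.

Proportion female at birth = 0.484.
Each age group contributes 5 × ASFR × survival:
  15–19: 5 × 0.0189 × 0.930 = 0.08789
  20–24: 5 × 0.1590 × 0.923 = 0.73379
  25–29: 5 × 0.3324 × 0.909 = 1.51076
  30–34: 5 × 0.2089 × 0.895 = 0.93483
  35–39: 5 × 0.0533 × 0.884 = 0.23559
  40–44: 5 × 0.0043 × 0.875 = 0.01881
  45–49: 5 × 0.0001 × 0.865 = 0.00043
Sum = 3.52210
NRR = 0.484 × 3.52210 = 1.70470

1.705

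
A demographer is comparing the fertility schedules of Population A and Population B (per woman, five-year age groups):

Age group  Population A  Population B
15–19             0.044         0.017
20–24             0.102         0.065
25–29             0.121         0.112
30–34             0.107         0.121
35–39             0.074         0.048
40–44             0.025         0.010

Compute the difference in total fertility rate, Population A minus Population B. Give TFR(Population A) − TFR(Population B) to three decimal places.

Population A:
  Sum of ASFRs = 0.044 + 0.102 + 0.121 + 0.107 + 0.074 + 0.025 = 0.473
  TFR = 5 × 0.473 = 2.365
Population B:
  Sum of ASFRs = 0.017 + 0.065 + 0.112 + 0.121 + 0.048 + 0.010 = 0.373
  TFR = 5 × 0.373 = 1.865
Difference = 2.365 − 1.865 = 0.5

0.500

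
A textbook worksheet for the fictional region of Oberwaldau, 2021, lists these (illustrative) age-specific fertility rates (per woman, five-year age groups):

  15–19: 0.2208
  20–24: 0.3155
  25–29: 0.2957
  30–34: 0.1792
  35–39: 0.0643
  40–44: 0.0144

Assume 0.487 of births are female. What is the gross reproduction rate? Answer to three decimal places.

Proportion female at birth = 0.487.
Sum of ASFRs = 0.2208 + 0.3155 + 0.2957 + 0.1792 + 0.0643 + 0.0144 = 1.0899
TFR = 5 × 1.0899 = 5.4495
GRR = 0.487 × 5.4495 = 2.65391

2.654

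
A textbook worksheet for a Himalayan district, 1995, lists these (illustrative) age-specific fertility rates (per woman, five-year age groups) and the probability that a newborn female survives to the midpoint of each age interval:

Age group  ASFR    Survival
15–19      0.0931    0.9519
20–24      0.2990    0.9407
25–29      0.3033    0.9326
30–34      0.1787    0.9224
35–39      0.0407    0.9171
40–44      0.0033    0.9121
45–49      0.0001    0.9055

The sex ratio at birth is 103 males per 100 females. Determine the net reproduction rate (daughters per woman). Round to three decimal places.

Proportion female at birth = 100 / (100 + 103) = 0.49261.
Weighting each age-specific rate by interval width and survival:
  15–19: 5 × 0.0931 × 0.9519 = 0.44311
  20–24: 5 × 0.2990 × 0.9407 = 1.40635
  25–29: 5 × 0.3033 × 0.9326 = 1.41429
  30–34: 5 × 0.1787 × 0.9224 = 0.82416
  35–39: 5 × 0.0407 × 0.9171 = 0.18663
  40–44: 5 × 0.0033 × 0.9121 = 0.01505
  45–49: 5 × 0.0001 × 0.9055 = 0.00045
Sum = 4.29004
NRR = 0.49261 × 4.29004 = 2.11332

2.113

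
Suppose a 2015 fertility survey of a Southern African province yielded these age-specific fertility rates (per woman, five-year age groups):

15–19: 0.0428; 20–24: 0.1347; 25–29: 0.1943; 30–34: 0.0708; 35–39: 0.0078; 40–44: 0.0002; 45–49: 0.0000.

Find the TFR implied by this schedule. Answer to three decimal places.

Sum of ASFRs = 0.0428 + 0.1347 + 0.1943 + 0.0708 + 0.0078 + 0.0002 + 0.0000 = 0.4506
TFR = 5 × 0.4506 = 2.253

2.253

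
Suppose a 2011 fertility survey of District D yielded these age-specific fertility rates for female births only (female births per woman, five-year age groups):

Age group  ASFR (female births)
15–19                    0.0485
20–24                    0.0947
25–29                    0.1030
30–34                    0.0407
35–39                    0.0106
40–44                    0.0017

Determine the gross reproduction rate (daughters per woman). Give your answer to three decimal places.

1.496

Sum of female ASFRs = 0.0485 + 0.0947 + 0.1030 + 0.0407 + 0.0106 + 0.0017 = 0.2992
GRR = 5 × 0.2992 = 1.496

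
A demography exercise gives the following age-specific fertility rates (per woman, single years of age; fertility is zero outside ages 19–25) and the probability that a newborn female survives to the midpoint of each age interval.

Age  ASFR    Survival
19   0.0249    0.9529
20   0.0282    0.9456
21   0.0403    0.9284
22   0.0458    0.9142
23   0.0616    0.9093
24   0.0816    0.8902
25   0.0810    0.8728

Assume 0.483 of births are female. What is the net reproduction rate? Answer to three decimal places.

Proportion female at birth = 0.483.
Weighting each age-specific rate by interval width and survival:
  19: 1 × 0.0249 × 0.9529 = 0.02373
  20: 1 × 0.0282 × 0.9456 = 0.02667
  21: 1 × 0.0403 × 0.9284 = 0.03741
  22: 1 × 0.0458 × 0.9142 = 0.04187
  23: 1 × 0.0616 × 0.9093 = 0.05601
  24: 1 × 0.0816 × 0.8902 = 0.07264
  25: 1 × 0.0810 × 0.8728 = 0.07070
Sum = 0.32903
NRR = 0.483 × 0.32903 = 0.15892

0.159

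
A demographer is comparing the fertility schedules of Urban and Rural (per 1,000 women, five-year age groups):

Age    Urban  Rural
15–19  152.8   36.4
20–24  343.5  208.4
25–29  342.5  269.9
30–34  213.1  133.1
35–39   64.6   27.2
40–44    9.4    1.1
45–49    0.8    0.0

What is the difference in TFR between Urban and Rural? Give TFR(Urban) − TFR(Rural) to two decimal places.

2.25

Urban:
  Sum of ASFRs = 152.8 + 343.5 + 342.5 + 213.1 + 64.6 + 9.4 + 0.8 = 1126.7
  TFR = 5 × 1126.7 / 1000 = 5.6335
Rural:
  Sum of ASFRs = 36.4 + 208.4 + 269.9 + 133.1 + 27.2 + 1.1 + 0.0 = 676.1
  TFR = 5 × 676.1 / 1000 = 3.3805
Difference = 5.6335 − 3.3805 = 2.253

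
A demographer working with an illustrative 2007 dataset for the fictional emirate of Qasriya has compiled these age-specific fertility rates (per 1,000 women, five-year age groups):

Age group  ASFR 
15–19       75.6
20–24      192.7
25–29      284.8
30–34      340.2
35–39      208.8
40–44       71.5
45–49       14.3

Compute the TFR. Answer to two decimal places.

5.94

Sum of ASFRs = 75.6 + 192.7 + 284.8 + 340.2 + 208.8 + 71.5 + 14.3 = 1187.9
TFR = 5 × 1187.9 / 1000 = 5.9395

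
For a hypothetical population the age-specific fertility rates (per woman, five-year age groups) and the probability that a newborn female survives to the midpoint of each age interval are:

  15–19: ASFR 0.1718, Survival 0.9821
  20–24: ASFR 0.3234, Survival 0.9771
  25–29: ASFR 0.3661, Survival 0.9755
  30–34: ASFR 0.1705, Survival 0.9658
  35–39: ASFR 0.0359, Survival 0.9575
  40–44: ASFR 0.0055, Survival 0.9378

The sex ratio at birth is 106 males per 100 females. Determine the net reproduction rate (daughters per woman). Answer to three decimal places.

2.539

Proportion female at birth = 100 / (100 + 106) = 0.48544.
Each age group contributes 5 × ASFR × survival:
  15–19: 5 × 0.1718 × 0.9821 = 0.84362
  20–24: 5 × 0.3234 × 0.9771 = 1.57997
  25–29: 5 × 0.3661 × 0.9755 = 1.78565
  30–34: 5 × 0.1705 × 0.9658 = 0.82334
  35–39: 5 × 0.0359 × 0.9575 = 0.17187
  40–44: 5 × 0.0055 × 0.9378 = 0.02579
Sum = 5.23024
NRR = 0.48544 × 5.23024 = 2.53897
NRR > 1, so each generation more than replaces itself.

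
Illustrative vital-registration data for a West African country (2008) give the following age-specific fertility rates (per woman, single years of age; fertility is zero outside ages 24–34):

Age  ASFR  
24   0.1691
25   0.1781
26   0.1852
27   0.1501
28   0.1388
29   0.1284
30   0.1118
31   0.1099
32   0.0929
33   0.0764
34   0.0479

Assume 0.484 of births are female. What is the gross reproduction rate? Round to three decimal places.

Proportion female at birth = 0.484.
Sum of ASFRs = 0.1691 + 0.1781 + 0.1852 + 0.1501 + 0.1388 + 0.1284 + 0.1118 + 0.1099 + 0.0929 + 0.0764 + 0.0479 = 1.3886
TFR = 1.3886
GRR = 0.484 × 1.3886 = 0.67208

0.672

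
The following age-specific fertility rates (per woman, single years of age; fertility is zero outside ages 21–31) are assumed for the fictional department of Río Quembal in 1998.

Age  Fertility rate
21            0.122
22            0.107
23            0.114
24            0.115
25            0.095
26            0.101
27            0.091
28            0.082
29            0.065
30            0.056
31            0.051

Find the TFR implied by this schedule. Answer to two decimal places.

Sum of ASFRs = 0.122 + 0.107 + 0.114 + 0.115 + 0.095 + 0.101 + 0.091 + 0.082 + 0.065 + 0.056 + 0.051 = 0.999
TFR = 0.999

1.00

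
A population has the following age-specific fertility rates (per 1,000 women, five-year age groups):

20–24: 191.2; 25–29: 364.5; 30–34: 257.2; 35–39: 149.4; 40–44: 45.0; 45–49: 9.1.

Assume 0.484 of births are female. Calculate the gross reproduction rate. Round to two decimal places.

2.46

Proportion female at birth = 0.484.
Sum of ASFRs = 191.2 + 364.5 + 257.2 + 149.4 + 45.0 + 9.1 = 1016.4
TFR = 5 × 1016.4 / 1000 = 5.082
GRR = 0.484 × 5.082 = 2.45969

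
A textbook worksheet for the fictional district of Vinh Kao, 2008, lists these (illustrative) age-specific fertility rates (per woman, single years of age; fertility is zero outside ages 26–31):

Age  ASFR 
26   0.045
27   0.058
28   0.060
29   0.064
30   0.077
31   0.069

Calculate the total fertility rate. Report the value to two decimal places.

Sum of ASFRs = 0.045 + 0.058 + 0.060 + 0.064 + 0.077 + 0.069 = 0.373
TFR = 0.373

0.37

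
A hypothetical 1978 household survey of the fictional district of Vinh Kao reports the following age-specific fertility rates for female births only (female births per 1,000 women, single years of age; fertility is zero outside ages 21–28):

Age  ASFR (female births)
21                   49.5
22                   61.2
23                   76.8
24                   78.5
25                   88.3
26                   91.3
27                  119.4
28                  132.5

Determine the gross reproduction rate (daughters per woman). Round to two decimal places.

Sum of female ASFRs = 49.5 + 61.2 + 76.8 + 78.5 + 88.3 + 91.3 + 119.4 + 132.5 = 697.5
GRR = 697.5 / 1000 = 0.6975

0.70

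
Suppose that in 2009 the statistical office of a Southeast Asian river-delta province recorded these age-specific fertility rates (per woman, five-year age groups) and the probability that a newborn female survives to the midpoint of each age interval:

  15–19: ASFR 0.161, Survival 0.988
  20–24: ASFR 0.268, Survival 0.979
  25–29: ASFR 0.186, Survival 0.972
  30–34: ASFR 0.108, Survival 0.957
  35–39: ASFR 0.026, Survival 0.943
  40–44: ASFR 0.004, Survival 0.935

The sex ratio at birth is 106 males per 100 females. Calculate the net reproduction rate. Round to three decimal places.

1.781

Proportion female at birth = 100 / (100 + 106) = 0.48544.
Each age group contributes 5 × ASFR × survival:
  15–19: 5 × 0.161 × 0.988 = 0.79534
  20–24: 5 × 0.268 × 0.979 = 1.31186
  25–29: 5 × 0.186 × 0.972 = 0.90396
  30–34: 5 × 0.108 × 0.957 = 0.51678
  35–39: 5 × 0.026 × 0.943 = 0.12259
  40–44: 5 × 0.004 × 0.935 = 0.01870
Sum = 3.66923
NRR = 0.48544 × 3.66923 = 1.78119
NRR > 1, so each generation more than replaces itself.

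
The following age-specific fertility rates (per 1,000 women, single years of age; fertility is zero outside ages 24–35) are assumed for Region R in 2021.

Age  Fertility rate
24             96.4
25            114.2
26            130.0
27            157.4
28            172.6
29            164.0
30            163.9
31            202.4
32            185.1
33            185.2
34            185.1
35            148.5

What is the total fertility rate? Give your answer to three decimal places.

Sum of ASFRs = 96.4 + 114.2 + 130.0 + 157.4 + 172.6 + 164.0 + 163.9 + 202.4 + 185.1 + 185.2 + 185.1 + 148.5 = 1904.8
TFR = 1904.8 / 1000 = 1.9048

1.905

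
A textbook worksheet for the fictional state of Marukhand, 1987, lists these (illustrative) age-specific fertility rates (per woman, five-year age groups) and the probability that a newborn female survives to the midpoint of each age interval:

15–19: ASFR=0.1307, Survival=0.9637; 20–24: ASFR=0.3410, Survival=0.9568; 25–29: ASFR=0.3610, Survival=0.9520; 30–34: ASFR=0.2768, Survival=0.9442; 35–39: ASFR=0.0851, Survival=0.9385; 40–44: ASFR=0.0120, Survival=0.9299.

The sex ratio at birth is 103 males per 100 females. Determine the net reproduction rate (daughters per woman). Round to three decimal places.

2.828

Proportion female at birth = 100 / (100 + 103) = 0.49261.
Each age group contributes 5 × ASFR × survival:
  15–19: 5 × 0.1307 × 0.9637 = 0.62978
  20–24: 5 × 0.3410 × 0.9568 = 1.63134
  25–29: 5 × 0.3610 × 0.9520 = 1.71836
  30–34: 5 × 0.2768 × 0.9442 = 1.30677
  35–39: 5 × 0.0851 × 0.9385 = 0.39933
  40–44: 5 × 0.0120 × 0.9299 = 0.05579
Sum = 5.74137
NRR = 0.49261 × 5.74137 = 2.82826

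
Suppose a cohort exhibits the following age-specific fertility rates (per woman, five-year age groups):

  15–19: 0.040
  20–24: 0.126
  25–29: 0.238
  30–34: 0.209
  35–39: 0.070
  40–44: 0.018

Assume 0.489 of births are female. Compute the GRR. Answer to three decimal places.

1.714

Proportion female at birth = 0.489.
Sum of ASFRs = 0.040 + 0.126 + 0.238 + 0.209 + 0.070 + 0.018 = 0.701
TFR = 5 × 0.701 = 3.505
GRR = 0.489 × 3.505 = 1.71395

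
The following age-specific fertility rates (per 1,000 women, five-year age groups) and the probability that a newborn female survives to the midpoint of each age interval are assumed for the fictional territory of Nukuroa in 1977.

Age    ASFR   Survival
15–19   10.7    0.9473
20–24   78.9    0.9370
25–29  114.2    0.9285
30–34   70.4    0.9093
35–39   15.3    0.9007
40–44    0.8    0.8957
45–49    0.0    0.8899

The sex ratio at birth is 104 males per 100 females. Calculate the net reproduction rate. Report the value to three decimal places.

0.658

Proportion female at birth = 100 / (100 + 104) = 0.49020.
Per-age-group product (5 × ASFR × survival probability):
  15–19: 5 × 10.7/1000 × 0.9473 = 0.05068
  20–24: 5 × 78.9/1000 × 0.9370 = 0.36965
  25–29: 5 × 114.2/1000 × 0.9285 = 0.53017
  30–34: 5 × 70.4/1000 × 0.9093 = 0.32007
  35–39: 5 × 15.3/1000 × 0.9007 = 0.06890
  40–44: 5 × 0.8/1000 × 0.8957 = 0.00358
  45–49: 5 × 0.0/1000 × 0.8899 = 0.00000
Sum = 1.34305
NRR = 0.49020 × 1.34305 = 0.65836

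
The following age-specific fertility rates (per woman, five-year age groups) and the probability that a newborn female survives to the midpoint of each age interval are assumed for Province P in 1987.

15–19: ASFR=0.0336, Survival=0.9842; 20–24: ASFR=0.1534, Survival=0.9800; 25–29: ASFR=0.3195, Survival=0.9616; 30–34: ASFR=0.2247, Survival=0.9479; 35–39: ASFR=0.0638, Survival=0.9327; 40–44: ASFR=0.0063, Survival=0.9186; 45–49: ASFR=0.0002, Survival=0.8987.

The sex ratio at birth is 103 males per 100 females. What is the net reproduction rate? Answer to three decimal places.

1.894

Proportion female at birth = 100 / (100 + 103) = 0.49261.
Each age group contributes 5 × ASFR × survival:
  15–19: 5 × 0.0336 × 0.9842 = 0.16535
  20–24: 5 × 0.1534 × 0.9800 = 0.75166
  25–29: 5 × 0.3195 × 0.9616 = 1.53616
  30–34: 5 × 0.2247 × 0.9479 = 1.06497
  35–39: 5 × 0.0638 × 0.9327 = 0.29753
  40–44: 5 × 0.0063 × 0.9186 = 0.02894
  45–49: 5 × 0.0002 × 0.8987 = 0.00090
Sum = 3.84551
NRR = 0.49261 × 3.84551 = 1.89434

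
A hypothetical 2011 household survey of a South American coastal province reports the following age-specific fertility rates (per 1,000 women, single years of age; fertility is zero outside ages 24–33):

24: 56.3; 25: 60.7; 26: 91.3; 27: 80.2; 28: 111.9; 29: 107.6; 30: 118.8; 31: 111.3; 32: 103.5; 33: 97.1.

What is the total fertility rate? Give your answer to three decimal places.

Sum of ASFRs = 56.3 + 60.7 + 91.3 + 80.2 + 111.9 + 107.6 + 118.8 + 111.3 + 103.5 + 97.1 = 938.7
TFR = 938.7 / 1000 = 0.9387

0.939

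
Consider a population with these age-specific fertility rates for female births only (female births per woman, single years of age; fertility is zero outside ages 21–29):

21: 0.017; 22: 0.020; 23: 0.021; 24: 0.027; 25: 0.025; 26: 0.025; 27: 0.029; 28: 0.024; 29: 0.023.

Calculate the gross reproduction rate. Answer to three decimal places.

Sum of female ASFRs = 0.017 + 0.020 + 0.021 + 0.027 + 0.025 + 0.025 + 0.029 + 0.024 + 0.023 = 0.211
GRR = 0.211

0.211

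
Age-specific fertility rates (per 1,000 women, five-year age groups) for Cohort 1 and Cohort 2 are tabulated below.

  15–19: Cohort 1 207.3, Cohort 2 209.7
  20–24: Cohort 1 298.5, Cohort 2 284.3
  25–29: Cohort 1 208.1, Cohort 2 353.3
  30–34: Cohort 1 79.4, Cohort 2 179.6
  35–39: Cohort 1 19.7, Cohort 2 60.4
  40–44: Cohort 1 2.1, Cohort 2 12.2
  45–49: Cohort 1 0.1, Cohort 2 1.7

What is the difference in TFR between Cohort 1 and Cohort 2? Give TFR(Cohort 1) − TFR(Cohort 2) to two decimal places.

-1.43

Cohort 1:
  Sum of ASFRs = 207.3 + 298.5 + 208.1 + 79.4 + 19.7 + 2.1 + 0.1 = 815.2
  TFR = 5 × 815.2 / 1000 = 4.076
Cohort 2:
  Sum of ASFRs = 209.7 + 284.3 + 353.3 + 179.6 + 60.4 + 12.2 + 1.7 = 1101.2
  TFR = 5 × 1101.2 / 1000 = 5.506
Difference = 4.076 − 5.506 = -1.43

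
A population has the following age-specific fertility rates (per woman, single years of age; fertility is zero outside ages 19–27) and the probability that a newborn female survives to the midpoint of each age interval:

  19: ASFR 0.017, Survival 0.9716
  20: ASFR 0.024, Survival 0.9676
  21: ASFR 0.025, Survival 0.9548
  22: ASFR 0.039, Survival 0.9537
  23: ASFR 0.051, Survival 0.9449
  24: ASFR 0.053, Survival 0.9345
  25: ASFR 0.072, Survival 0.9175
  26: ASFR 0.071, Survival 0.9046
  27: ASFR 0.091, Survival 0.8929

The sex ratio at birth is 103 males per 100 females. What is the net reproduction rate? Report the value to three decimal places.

0.202

Proportion female at birth = 100 / (100 + 103) = 0.49261.
Per-age-group product (1 × ASFR × survival probability):
  19: 1 × 0.017 × 0.9716 = 0.01652
  20: 1 × 0.024 × 0.9676 = 0.02322
  21: 1 × 0.025 × 0.9548 = 0.02387
  22: 1 × 0.039 × 0.9537 = 0.03719
  23: 1 × 0.051 × 0.9449 = 0.04819
  24: 1 × 0.053 × 0.9345 = 0.04953
  25: 1 × 0.072 × 0.9175 = 0.06606
  26: 1 × 0.071 × 0.9046 = 0.06423
  27: 1 × 0.091 × 0.8929 = 0.08125
Sum = 0.41006
NRR = 0.49261 × 0.41006 = 0.20200
NRR < 1, so the cohort does not fully replace itself.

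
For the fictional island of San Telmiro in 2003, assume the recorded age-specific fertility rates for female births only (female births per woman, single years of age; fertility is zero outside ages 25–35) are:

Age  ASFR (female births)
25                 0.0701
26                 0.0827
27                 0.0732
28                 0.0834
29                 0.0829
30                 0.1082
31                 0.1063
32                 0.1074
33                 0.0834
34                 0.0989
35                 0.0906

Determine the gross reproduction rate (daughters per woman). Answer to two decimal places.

0.99

Sum of female ASFRs = 0.0701 + 0.0827 + 0.0732 + 0.0834 + 0.0829 + 0.1082 + 0.1063 + 0.1074 + 0.0834 + 0.0989 + 0.0906 = 0.9871
GRR = 0.9871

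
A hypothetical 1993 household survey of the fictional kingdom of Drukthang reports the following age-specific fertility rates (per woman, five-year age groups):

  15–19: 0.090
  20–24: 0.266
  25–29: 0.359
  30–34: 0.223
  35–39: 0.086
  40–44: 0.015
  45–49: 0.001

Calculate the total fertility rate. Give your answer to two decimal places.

5.20

Sum of ASFRs = 0.090 + 0.266 + 0.359 + 0.223 + 0.086 + 0.015 + 0.001 = 1.040
TFR = 5 × 1.040 = 5.2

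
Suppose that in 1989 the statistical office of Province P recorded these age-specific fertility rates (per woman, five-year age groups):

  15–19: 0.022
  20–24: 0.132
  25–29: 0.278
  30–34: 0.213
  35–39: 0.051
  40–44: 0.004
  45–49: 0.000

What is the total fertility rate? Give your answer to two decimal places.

Sum of ASFRs = 0.022 + 0.132 + 0.278 + 0.213 + 0.051 + 0.004 + 0.000 = 0.700
TFR = 5 × 0.700 = 3.5

3.50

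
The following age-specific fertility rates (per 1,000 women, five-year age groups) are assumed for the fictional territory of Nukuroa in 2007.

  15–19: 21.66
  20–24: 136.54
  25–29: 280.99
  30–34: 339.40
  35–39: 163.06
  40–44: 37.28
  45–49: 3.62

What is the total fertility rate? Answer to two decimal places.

4.91

Sum of ASFRs = 21.66 + 136.54 + 280.99 + 339.40 + 163.06 + 37.28 + 3.62 = 982.55
TFR = 5 × 982.55 / 1000 = 4.91275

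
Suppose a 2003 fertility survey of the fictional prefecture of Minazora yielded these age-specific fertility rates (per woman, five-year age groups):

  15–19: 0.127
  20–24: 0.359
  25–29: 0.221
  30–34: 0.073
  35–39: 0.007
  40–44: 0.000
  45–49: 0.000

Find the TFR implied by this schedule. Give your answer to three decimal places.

3.935

Sum of ASFRs = 0.127 + 0.359 + 0.221 + 0.073 + 0.007 + 0.000 + 0.000 = 0.787
TFR = 5 × 0.787 = 3.935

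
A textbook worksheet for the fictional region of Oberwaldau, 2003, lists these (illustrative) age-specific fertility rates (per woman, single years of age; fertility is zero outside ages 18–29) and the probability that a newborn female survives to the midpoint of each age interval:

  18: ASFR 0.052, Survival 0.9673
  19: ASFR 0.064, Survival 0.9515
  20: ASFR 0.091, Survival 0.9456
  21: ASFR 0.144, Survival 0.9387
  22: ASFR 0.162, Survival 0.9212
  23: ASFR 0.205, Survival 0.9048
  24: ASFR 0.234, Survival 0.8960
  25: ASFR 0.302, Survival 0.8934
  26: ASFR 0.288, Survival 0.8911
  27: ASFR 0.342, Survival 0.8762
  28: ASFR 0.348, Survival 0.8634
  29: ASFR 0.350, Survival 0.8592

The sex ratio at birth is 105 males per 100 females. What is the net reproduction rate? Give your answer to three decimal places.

1.124

Proportion female at birth = 100 / (100 + 105) = 0.48780.
Each age group contributes 1 × ASFR × survival:
  18: 1 × 0.052 × 0.9673 = 0.05030
  19: 1 × 0.064 × 0.9515 = 0.06090
  20: 1 × 0.091 × 0.9456 = 0.08605
  21: 1 × 0.144 × 0.9387 = 0.13517
  22: 1 × 0.162 × 0.9212 = 0.14923
  23: 1 × 0.205 × 0.9048 = 0.18548
  24: 1 × 0.234 × 0.8960 = 0.20966
  25: 1 × 0.302 × 0.8934 = 0.26981
  26: 1 × 0.288 × 0.8911 = 0.25664
  27: 1 × 0.342 × 0.8762 = 0.29966
  28: 1 × 0.348 × 0.8634 = 0.30046
  29: 1 × 0.350 × 0.8592 = 0.30072
Sum = 2.30408
NRR = 0.48780 × 2.30408 = 1.12393
With NRR above 1 the population is above replacement fertility.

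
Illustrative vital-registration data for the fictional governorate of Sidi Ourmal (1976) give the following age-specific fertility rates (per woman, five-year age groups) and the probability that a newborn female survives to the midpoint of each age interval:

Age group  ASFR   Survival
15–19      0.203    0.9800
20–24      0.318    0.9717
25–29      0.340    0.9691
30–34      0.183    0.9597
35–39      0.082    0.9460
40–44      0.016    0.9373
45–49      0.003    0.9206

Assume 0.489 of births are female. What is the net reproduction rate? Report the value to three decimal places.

Proportion female at birth = 0.489.
Survival-weighted fertility by age (5·fₓ·Sₓ):
  15–19: 5 × 0.203 × 0.9800 = 0.99470
  20–24: 5 × 0.318 × 0.9717 = 1.54500
  25–29: 5 × 0.340 × 0.9691 = 1.64747
  30–34: 5 × 0.183 × 0.9597 = 0.87813
  35–39: 5 × 0.082 × 0.9460 = 0.38786
  40–44: 5 × 0.016 × 0.9373 = 0.07498
  45–49: 5 × 0.003 × 0.9206 = 0.01381
Sum = 5.54195
NRR = 0.489 × 5.54195 = 2.71001

2.710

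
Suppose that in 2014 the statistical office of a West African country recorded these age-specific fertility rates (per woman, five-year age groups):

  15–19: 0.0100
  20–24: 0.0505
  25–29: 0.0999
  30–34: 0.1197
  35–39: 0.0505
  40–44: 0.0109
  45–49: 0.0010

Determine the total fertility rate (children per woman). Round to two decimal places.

1.71

Sum of ASFRs = 0.0100 + 0.0505 + 0.0999 + 0.1197 + 0.0505 + 0.0109 + 0.0010 = 0.3425
TFR = 5 × 0.3425 = 1.7125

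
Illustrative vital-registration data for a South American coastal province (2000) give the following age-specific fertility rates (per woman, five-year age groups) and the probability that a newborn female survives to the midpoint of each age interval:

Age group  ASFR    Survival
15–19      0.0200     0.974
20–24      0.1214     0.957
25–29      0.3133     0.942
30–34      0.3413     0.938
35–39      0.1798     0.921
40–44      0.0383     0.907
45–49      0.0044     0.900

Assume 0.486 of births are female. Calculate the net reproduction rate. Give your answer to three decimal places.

2.321

Proportion female at birth = 0.486.
Per-age-group product (5 × ASFR × survival probability):
  15–19: 5 × 0.0200 × 0.974 = 0.09740
  20–24: 5 × 0.1214 × 0.957 = 0.58090
  25–29: 5 × 0.3133 × 0.942 = 1.47564
  30–34: 5 × 0.3413 × 0.938 = 1.60070
  35–39: 5 × 0.1798 × 0.921 = 0.82798
  40–44: 5 × 0.0383 × 0.907 = 0.17369
  45–49: 5 × 0.0044 × 0.900 = 0.01980
Sum = 4.77611
NRR = 0.486 × 4.77611 = 2.32119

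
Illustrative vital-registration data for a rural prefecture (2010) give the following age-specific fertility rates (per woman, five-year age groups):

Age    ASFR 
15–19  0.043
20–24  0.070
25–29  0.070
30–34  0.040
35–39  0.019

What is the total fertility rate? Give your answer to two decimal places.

1.21

Sum of ASFRs = 0.043 + 0.070 + 0.070 + 0.040 + 0.019 = 0.242
TFR = 5 × 0.242 = 1.21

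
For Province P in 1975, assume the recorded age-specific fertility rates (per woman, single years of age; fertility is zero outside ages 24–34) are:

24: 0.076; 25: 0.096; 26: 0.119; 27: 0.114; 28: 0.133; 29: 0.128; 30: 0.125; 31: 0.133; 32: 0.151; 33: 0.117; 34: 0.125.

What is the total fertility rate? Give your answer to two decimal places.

Sum of ASFRs = 0.076 + 0.096 + 0.119 + 0.114 + 0.133 + 0.128 + 0.125 + 0.133 + 0.151 + 0.117 + 0.125 = 1.317
TFR = 1.317

1.32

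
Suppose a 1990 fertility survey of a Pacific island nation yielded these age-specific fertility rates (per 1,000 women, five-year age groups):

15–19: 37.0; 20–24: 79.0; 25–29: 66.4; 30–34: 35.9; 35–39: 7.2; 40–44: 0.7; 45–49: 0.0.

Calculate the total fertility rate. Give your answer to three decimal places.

1.131

Sum of ASFRs = 37.0 + 79.0 + 66.4 + 35.9 + 7.2 + 0.7 + 0.0 = 226.2
TFR = 5 × 226.2 / 1000 = 1.131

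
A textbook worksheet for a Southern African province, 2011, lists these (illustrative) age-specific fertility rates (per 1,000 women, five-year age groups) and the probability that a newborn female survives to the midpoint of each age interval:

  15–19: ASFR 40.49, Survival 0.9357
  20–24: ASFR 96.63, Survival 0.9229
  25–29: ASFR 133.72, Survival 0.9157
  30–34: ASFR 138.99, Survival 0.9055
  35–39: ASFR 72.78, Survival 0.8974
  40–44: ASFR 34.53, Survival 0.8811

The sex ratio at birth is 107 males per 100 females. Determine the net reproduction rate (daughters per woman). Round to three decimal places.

Proportion female at birth = 100 / (100 + 107) = 0.48309.
Each age group contributes 5 × ASFR × survival:
  15–19: 5 × 40.49/1000 × 0.9357 = 0.18943
  20–24: 5 × 96.63/1000 × 0.9229 = 0.44590
  25–29: 5 × 133.72/1000 × 0.9157 = 0.61224
  30–34: 5 × 138.99/1000 × 0.9055 = 0.62928
  35–39: 5 × 72.78/1000 × 0.8974 = 0.32656
  40–44: 5 × 34.53/1000 × 0.8811 = 0.15212
Sum = 2.35553
NRR = 0.48309 × 2.35553 = 1.13793

1.138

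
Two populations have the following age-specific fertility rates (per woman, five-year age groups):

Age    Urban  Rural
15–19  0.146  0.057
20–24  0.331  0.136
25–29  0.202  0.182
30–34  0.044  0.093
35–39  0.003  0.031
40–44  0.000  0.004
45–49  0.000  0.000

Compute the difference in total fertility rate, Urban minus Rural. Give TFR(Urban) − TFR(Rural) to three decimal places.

Urban:
  Sum of ASFRs = 0.146 + 0.331 + 0.202 + 0.044 + 0.003 + 0.000 + 0.000 = 0.726
  TFR = 5 × 0.726 = 3.63
Rural:
  Sum of ASFRs = 0.057 + 0.136 + 0.182 + 0.093 + 0.031 + 0.004 + 0.000 = 0.503
  TFR = 5 × 0.503 = 2.515
Difference = 3.63 − 2.515 = 1.115

1.115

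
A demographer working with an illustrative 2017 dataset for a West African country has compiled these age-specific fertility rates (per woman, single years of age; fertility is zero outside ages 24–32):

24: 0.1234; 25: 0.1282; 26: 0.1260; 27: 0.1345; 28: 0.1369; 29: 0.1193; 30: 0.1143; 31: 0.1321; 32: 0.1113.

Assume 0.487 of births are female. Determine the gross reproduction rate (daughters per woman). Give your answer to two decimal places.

0.55

Proportion female at birth = 0.487.
Sum of ASFRs = 0.1234 + 0.1282 + 0.1260 + 0.1345 + 0.1369 + 0.1193 + 0.1143 + 0.1321 + 0.1113 = 1.1260
TFR = 1.126
GRR = 0.487 × 1.126 = 0.54836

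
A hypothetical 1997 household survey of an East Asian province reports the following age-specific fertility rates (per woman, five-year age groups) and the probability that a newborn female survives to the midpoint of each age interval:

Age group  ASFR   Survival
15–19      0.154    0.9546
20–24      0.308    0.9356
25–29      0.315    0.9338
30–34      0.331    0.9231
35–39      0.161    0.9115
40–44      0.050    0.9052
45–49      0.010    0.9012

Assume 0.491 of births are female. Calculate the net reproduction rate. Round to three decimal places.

Proportion female at birth = 0.491.
Each age group contributes 5 × ASFR × survival:
  15–19: 5 × 0.154 × 0.9546 = 0.73504
  20–24: 5 × 0.308 × 0.9356 = 1.44082
  25–29: 5 × 0.315 × 0.9338 = 1.47074
  30–34: 5 × 0.331 × 0.9231 = 1.52773
  35–39: 5 × 0.161 × 0.9115 = 0.73376
  40–44: 5 × 0.050 × 0.9052 = 0.22630
  45–49: 5 × 0.010 × 0.9012 = 0.04506
Sum = 6.17945
NRR = 0.491 × 6.17945 = 3.03411

3.034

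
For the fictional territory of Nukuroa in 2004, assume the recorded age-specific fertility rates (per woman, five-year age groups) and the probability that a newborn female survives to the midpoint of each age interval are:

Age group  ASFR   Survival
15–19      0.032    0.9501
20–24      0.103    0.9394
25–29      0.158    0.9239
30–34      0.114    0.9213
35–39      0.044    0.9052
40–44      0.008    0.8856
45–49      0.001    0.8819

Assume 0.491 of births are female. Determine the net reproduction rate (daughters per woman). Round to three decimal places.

Proportion female at birth = 0.491.
Weighting each age-specific rate by interval width and survival:
  15–19: 5 × 0.032 × 0.9501 = 0.15202
  20–24: 5 × 0.103 × 0.9394 = 0.48379
  25–29: 5 × 0.158 × 0.9239 = 0.72988
  30–34: 5 × 0.114 × 0.9213 = 0.52514
  35–39: 5 × 0.044 × 0.9052 = 0.19914
  40–44: 5 × 0.008 × 0.8856 = 0.03542
  45–49: 5 × 0.001 × 0.8819 = 0.00441
Sum = 2.12980
NRR = 0.491 × 2.12980 = 1.04573

1.046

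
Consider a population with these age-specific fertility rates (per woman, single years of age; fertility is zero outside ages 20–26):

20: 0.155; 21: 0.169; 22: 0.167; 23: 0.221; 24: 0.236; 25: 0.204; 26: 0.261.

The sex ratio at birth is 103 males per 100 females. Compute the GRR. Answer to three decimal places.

Proportion female at birth = 100 / (100 + 103) = 0.49261.
Sum of ASFRs = 0.155 + 0.169 + 0.167 + 0.221 + 0.236 + 0.204 + 0.261 = 1.413
TFR = 1.413
GRR = 0.49261 × 1.413 = 0.69606

0.696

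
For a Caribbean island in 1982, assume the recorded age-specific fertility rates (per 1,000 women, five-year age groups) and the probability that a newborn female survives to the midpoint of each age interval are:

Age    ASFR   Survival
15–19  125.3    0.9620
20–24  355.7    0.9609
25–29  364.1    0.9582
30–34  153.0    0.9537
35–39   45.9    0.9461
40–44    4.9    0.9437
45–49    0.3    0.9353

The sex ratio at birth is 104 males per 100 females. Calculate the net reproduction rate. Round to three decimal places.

2.464

Proportion female at birth = 100 / (100 + 104) = 0.49020.
Weighting each age-specific rate by interval width and survival:
  15–19: 5 × 125.3/1000 × 0.9620 = 0.60269
  20–24: 5 × 355.7/1000 × 0.9609 = 1.70896
  25–29: 5 × 364.1/1000 × 0.9582 = 1.74440
  30–34: 5 × 153.0/1000 × 0.9537 = 0.72958
  35–39: 5 × 45.9/1000 × 0.9461 = 0.21713
  40–44: 5 × 4.9/1000 × 0.9437 = 0.02312
  45–49: 5 × 0.3/1000 × 0.9353 = 0.00140
Sum = 5.02728
NRR = 0.49020 × 5.02728 = 2.46437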